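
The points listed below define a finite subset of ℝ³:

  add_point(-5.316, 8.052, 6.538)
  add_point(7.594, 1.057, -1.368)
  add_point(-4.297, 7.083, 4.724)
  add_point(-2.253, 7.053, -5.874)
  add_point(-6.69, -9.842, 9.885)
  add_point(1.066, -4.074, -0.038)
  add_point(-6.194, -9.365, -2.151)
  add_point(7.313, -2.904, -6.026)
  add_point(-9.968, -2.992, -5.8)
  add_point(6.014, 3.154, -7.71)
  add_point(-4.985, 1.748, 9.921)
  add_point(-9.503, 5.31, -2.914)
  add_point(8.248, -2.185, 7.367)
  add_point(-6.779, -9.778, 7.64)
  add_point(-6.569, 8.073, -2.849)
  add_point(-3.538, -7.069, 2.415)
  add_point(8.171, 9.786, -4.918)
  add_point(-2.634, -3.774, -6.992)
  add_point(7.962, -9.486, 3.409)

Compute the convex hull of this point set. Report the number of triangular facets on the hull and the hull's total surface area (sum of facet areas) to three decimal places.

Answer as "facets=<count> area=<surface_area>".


facets=26 area=1258.607

Points on the hull: [0, 3, 4, 6, 7, 8, 9, 10, 11, 12, 13, 14, 16, 17, 18] (15 of 19).

Triangle areas on the boundary:
  f1: (p4, p10, p12) → 81.4180
  f2: (p9, p7, p16) → 17.7392
  f3: (p18, p16, p12) → 68.5847
  f4: (p18, p7, p16) → 63.9961
  f5: (p18, p4, p12) → 65.9050
  f6: (p11, p4, p8) → 76.5255
  f7: (p11, p4, p10) → 80.7057
  f8: (p0, p14, p16) → 70.9437
  f9: (p0, p16, p12) → 129.6862
  f10: (p0, p10, p12) → 49.2157
  f11: (p0, p11, p10) → 37.4471
  f12: (p0, p11, p14) → 18.9686
  f13: (p3, p14, p16) → 21.3760
  f14: (p3, p9, p16) → 34.3941
  f15: (p3, p9, p8) → 57.7306
  f16: (p3, p11, p8) → 34.9984
  f17: (p3, p11, p14) → 9.6841
  f18: (p13, p4, p8) → 7.7837
  f19: (p13, p18, p4) → 16.7432
  f20: (p6, p18, p7) → 81.8716
  f21: (p6, p13, p8) → 36.2746
  f22: (p6, p13, p18) → 70.9909
  f23: (p17, p6, p8) → 27.4036
  f24: (p17, p6, p7) → 37.1219
  f25: (p17, p9, p8) → 29.2311
  f26: (p17, p9, p7) → 31.8680
Σ area = 1258.607

Euler: V−E+F = 15−39+26 = 2.


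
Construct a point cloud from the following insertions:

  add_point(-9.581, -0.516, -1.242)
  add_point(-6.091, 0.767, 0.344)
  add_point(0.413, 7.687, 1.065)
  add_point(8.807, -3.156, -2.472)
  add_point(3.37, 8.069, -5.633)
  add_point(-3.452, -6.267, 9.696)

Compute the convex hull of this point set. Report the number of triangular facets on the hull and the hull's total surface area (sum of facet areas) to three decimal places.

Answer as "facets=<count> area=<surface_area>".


facets=6 area=510.512

5 of the 6 inputs are extreme points: [0, 2, 3, 4, 5].

Per-facet area ½‖(b−a)×(c−a)‖:
  f1: (p4, p3, p0) → 101.9499
  f2: (p5, p3, p0) → 114.9530
  f3: (p2, p4, p0) → 47.3681
  f4: (p2, p5, p0) → 88.4251
  f5: (p2, p4, p3) → 46.9333
  f6: (p2, p5, p3) → 110.8830
Σ area = 510.512

Euler: V−E+F = 5−9+6 = 2.


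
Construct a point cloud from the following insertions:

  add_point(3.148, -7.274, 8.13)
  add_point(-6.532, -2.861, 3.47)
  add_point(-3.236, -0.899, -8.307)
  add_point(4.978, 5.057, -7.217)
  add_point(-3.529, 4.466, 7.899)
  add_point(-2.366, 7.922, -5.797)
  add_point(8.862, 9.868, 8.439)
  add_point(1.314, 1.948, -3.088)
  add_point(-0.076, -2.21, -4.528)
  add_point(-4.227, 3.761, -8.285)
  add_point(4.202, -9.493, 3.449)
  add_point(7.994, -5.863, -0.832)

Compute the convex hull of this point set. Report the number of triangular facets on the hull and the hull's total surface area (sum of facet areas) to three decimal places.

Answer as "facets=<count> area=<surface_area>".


facets=16 area=907.140

Extreme-point indices: [0, 1, 2, 3, 4, 5, 6, 9, 10, 11] — 10 of 12 on the boundary.

Area of each hull facet:
  f1: (p2, p10, p1) → 77.3175
  f2: (p0, p10, p1) → 30.6859
  f3: (p3, p5, p6) → 67.3104
  f4: (p9, p2, p1) → 29.3708
  f5: (p9, p3, p2) → 22.2369
  f6: (p9, p3, p5) → 20.7786
  f7: (p4, p0, p1) → 51.9672
  f8: (p4, p0, p6) → 90.8498
  f9: (p4, p5, p6) → 95.0037
  f10: (p4, p9, p1) → 62.0696
  f11: (p4, p9, p5) → 35.7414
  f12: (p11, p2, p10) → 48.5426
  f13: (p11, p3, p2) → 64.2271
  f14: (p11, p3, p6) → 105.3784
  f15: (p11, p0, p6) → 89.6373
  f16: (p11, p0, p10) → 16.0225
Σ area = 907.140

Euler characteristic 10−24+16 = 2 ✓


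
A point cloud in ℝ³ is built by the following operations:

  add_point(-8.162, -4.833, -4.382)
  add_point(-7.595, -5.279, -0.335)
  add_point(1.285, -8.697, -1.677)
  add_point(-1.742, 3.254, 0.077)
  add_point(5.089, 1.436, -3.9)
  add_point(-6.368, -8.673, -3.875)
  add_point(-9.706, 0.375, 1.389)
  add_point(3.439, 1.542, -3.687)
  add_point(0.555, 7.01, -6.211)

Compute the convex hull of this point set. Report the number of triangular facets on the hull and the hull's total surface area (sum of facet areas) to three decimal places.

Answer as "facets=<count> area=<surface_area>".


facets=12 area=397.392

Points on the hull: [0, 1, 2, 3, 4, 5, 6, 8] (8 of 9).

Area of each hull facet:
  f1: (p0, p8, p6) → 55.6195
  f2: (p3, p2, p6) → 53.2055
  f3: (p3, p2, p4) → 44.0525
  f4: (p3, p8, p6) → 27.0716
  f5: (p3, p8, p4) → 26.1200
  f6: (p5, p2, p4) → 42.3242
  f7: (p5, p8, p4) → 57.6182
  f8: (p5, p0, p8) → 27.6341
  f9: (p1, p0, p6) → 12.7977
  f10: (p1, p5, p0) → 8.4417
  f11: (p1, p2, p6) → 22.3989
  f12: (p1, p5, p2) → 20.1086
Σ area = 397.392

Check V−E+F: 8 − 18 + 12 = 2.


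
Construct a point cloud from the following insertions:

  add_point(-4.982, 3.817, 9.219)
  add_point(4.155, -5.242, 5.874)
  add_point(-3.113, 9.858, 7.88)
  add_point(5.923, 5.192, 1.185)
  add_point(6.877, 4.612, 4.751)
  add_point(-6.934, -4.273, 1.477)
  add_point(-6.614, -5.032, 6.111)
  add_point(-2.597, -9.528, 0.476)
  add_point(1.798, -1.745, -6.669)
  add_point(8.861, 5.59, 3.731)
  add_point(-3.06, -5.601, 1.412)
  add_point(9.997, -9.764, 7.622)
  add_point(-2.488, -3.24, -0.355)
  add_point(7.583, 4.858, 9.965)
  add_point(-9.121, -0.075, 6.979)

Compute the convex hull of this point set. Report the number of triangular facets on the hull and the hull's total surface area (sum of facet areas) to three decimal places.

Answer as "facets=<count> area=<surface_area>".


facets=18 area=890.088

Extreme-point indices: [0, 2, 3, 5, 6, 7, 8, 9, 11, 13, 14] — 11 of 15 on the boundary.

Triangle areas on the boundary:
  f1: (p2, p8, p14) → 100.5564
  f2: (p0, p13, p11) → 94.5151
  f3: (p0, p2, p14) → 13.7867
  f4: (p0, p2, p13) → 38.1993
  f5: (p7, p8, p11) → 82.8499
  f6: (p9, p2, p13) → 38.3714
  f7: (p9, p13, p11) → 47.9277
  f8: (p9, p8, p11) → 111.0294
  f9: (p6, p7, p11) → 59.4848
  f10: (p6, p0, p14) → 16.2865
  f11: (p6, p0, p11) → 82.3732
  f12: (p5, p8, p14) → 35.3820
  f13: (p5, p7, p8) → 38.7119
  f14: (p5, p6, p14) → 13.2283
  f15: (p5, p6, p7) → 16.2024
  f16: (p3, p2, p8) → 64.2799
  f17: (p3, p9, p8) → 13.4212
  f18: (p3, p9, p2) → 23.4818
Σ area = 890.088

Euler: V−E+F = 11−27+18 = 2.


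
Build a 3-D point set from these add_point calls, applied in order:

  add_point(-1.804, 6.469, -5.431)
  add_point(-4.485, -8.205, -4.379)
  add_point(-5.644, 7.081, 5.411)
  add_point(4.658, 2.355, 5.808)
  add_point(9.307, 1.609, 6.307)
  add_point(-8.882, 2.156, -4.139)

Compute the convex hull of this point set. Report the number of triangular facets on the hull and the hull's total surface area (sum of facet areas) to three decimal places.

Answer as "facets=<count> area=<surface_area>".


facets=8 area=500.829

6 of the 6 inputs are extreme points: [0, 1, 2, 3, 4, 5].

Per-facet area ½‖(b−a)×(c−a)‖:
  f1: (p0, p1, p5) → 46.7521
  f2: (p0, p1, p4) → 123.2851
  f3: (p2, p1, p5) → 60.0723
  f4: (p2, p0, p5) → 44.2998
  f5: (p2, p0, p4) → 88.2172
  f6: (p3, p1, p4) → 35.7896
  f7: (p3, p2, p4) → 7.4026
  f8: (p3, p2, p1) → 95.0103
Σ area = 500.829

Euler: V−E+F = 6−12+8 = 2.


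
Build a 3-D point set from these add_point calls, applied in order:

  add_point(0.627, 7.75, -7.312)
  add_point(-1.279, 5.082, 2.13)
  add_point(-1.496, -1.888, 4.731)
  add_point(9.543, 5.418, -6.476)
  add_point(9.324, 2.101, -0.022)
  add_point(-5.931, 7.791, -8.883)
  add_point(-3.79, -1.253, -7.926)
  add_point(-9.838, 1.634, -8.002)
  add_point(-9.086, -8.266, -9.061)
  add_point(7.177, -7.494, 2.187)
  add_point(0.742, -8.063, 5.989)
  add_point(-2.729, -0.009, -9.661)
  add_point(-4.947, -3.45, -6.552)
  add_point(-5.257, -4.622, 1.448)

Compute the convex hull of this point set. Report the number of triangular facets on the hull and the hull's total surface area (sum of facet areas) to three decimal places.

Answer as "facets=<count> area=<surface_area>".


facets=20 area=894.550

Hull vertices (12/14): indices [0, 1, 2, 3, 4, 5, 7, 8, 9, 10, 11, 13].

Area of each hull facet:
  f1: (p11, p8, p3) → 39.0580
  f2: (p9, p8, p3) → 153.6777
  f3: (p9, p8, p10) → 67.3027
  f4: (p5, p1, p7) → 44.8314
  f5: (p5, p11, p3) → 58.3234
  f6: (p5, p8, p7) → 23.0223
  f7: (p5, p11, p8) → 38.4448
  f8: (p13, p1, p7) → 61.6568
  f9: (p13, p8, p7) → 54.3858
  f10: (p13, p8, p10) → 39.0199
  f11: (p4, p9, p10) → 35.1434
  f12: (p4, p1, p3) → 40.6131
  f13: (p4, p9, p3) → 28.2182
  f14: (p0, p1, p3) → 46.2238
  f15: (p0, p5, p3) → 8.7846
  f16: (p0, p5, p1) → 33.6797
  f17: (p2, p13, p10) → 18.9083
  f18: (p2, p13, p1) → 20.4095
  f19: (p2, p4, p10) → 41.5834
  f20: (p2, p4, p1) → 41.2626
Σ area = 894.550

Euler: V−E+F = 12−30+20 = 2.


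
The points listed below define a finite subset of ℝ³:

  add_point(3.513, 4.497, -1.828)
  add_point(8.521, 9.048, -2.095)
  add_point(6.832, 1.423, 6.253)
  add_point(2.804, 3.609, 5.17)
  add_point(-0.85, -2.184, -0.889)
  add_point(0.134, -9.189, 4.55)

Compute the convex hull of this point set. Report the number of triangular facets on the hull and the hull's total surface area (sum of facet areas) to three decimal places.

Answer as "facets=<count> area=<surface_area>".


facets=8 area=268.002

Hull vertices (6/6): indices [0, 1, 2, 3, 4, 5].

Triangle areas on the boundary:
  f1: (p5, p1, p4) → 53.3239
  f2: (p2, p5, p1) → 60.9766
  f3: (p3, p2, p1) → 25.2023
  f4: (p3, p5, p4) → 40.7487
  f5: (p3, p2, p5) → 29.6856
  f6: (p0, p1, p4) → 7.1369
  f7: (p0, p3, p4) → 27.3924
  f8: (p0, p3, p1) → 23.5357
Σ area = 268.002

Euler: V−E+F = 6−12+8 = 2.


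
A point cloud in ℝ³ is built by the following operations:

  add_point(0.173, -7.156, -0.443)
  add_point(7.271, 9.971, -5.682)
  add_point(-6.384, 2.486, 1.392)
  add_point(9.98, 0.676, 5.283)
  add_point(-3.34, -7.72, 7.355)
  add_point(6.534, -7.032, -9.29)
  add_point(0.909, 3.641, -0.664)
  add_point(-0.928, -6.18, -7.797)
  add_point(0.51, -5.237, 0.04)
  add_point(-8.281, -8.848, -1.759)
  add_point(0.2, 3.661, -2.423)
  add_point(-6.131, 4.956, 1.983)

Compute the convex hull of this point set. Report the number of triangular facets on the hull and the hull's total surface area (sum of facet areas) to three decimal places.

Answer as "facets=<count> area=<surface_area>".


facets=10 area=887.456

Points on the hull: [1, 3, 4, 5, 7, 9, 11] (7 of 12).

Facet areas (half cross-product norm):
  f1: (p5, p1, p3) → 113.1273
  f2: (p11, p1, p3) → 108.9505
  f3: (p7, p5, p9) → 21.9638
  f4: (p7, p5, p1) → 66.2202
  f5: (p7, p11, p9) → 69.8601
  f6: (p7, p11, p1) → 119.5026
  f7: (p4, p11, p9) → 69.1232
  f8: (p4, p11, p3) → 104.0513
  f9: (p4, p5, p9) → 87.1090
  f10: (p4, p5, p3) → 127.5479
Σ area = 887.456

Euler: V−E+F = 7−15+10 = 2.


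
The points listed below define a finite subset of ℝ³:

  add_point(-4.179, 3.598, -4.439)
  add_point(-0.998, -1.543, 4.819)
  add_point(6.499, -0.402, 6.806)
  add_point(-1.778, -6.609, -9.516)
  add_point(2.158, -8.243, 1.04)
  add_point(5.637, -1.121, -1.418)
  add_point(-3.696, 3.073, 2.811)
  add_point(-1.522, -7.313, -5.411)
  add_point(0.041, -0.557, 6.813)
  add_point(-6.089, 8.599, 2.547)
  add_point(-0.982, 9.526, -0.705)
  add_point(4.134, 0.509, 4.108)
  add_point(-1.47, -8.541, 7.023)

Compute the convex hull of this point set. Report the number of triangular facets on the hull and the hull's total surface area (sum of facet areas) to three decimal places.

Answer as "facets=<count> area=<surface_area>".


facets=16 area=631.381

Points on the hull: [0, 2, 3, 4, 5, 7, 8, 9, 10, 12] (10 of 13).

Triangle areas on the boundary:
  f1: (p3, p12, p9) → 142.4540
  f2: (p10, p2, p9) → 44.4211
  f3: (p8, p2, p9) → 33.0578
  f4: (p8, p12, p9) → 35.4736
  f5: (p8, p12, p2) → 25.6721
  f6: (p4, p12, p2) → 36.4042
  f7: (p0, p3, p9) → 23.5288
  f8: (p0, p10, p9) → 23.0825
  f9: (p0, p10, p3) → 26.9047
  f10: (p5, p10, p2) → 51.9665
  f11: (p5, p10, p3) → 76.6972
  f12: (p5, p4, p2) → 33.9055
  f13: (p5, p4, p3) → 45.6999
  f14: (p7, p3, p12) → 2.3811
  f15: (p7, p4, p12) → 22.8931
  f16: (p7, p4, p3) → 6.8391
Σ area = 631.381

Euler characteristic 10−24+16 = 2 ✓


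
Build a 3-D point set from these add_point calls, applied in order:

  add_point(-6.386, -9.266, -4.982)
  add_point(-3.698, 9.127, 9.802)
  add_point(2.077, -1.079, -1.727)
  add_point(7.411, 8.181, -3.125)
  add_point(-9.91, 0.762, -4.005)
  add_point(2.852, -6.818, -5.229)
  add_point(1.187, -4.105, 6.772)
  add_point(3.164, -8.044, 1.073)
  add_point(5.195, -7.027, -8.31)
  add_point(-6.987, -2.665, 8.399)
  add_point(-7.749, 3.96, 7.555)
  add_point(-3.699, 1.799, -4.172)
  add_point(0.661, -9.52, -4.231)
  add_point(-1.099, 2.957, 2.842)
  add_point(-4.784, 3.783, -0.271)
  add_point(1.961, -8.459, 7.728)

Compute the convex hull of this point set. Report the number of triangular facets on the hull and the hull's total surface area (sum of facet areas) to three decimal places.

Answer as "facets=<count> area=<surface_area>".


facets=16 area=1005.523

10 of the 16 inputs are extreme points: [0, 1, 3, 4, 7, 8, 9, 10, 12, 15].

Triangle areas on the boundary:
  f1: (p1, p3, p4) → 135.4708
  f2: (p8, p3, p4) → 131.6684
  f3: (p10, p1, p4) → 33.6375
  f4: (p10, p9, p4) → 40.6677
  f5: (p10, p9, p1) → 18.1692
  f6: (p0, p8, p4) → 64.5113
  f7: (p0, p8, p12) → 18.6060
  f8: (p0, p9, p4) → 68.5236
  f9: (p15, p0, p12) → 41.8758
  f10: (p15, p0, p9) → 75.2875
  f11: (p15, p8, p3) → 130.4034
  f12: (p15, p1, p3) → 149.5055
  f13: (p15, p9, p1) → 62.7215
  f14: (p7, p8, p12) → 19.6477
  f15: (p7, p15, p12) → 12.9988
  f16: (p7, p15, p8) → 1.8284
Σ area = 1005.523

Euler characteristic 10−24+16 = 2 ✓


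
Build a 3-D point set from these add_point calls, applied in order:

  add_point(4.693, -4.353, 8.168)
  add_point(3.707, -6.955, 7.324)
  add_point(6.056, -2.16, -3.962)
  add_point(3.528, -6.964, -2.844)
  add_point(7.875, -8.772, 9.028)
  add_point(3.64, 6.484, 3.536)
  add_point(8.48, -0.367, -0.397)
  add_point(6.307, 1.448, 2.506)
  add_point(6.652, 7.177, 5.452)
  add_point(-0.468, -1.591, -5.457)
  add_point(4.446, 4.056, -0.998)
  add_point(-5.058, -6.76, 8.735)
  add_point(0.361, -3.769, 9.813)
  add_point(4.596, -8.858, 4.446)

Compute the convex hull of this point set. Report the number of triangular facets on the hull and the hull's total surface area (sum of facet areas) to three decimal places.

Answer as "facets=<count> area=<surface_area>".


facets=18 area=596.955

Hull vertices (11/14): indices [2, 3, 4, 5, 6, 8, 9, 10, 11, 12, 13].

Per-facet area ½‖(b−a)×(c−a)‖:
  f1: (p4, p8, p6) → 61.3347
  f2: (p5, p8, p11) → 27.5289
  f3: (p5, p9, p11) → 95.0196
  f4: (p10, p8, p6) → 22.5476
  f5: (p10, p5, p8) → 8.5922
  f6: (p10, p5, p9) → 17.0258
  f7: (p12, p8, p11) → 28.2066
  f8: (p12, p4, p11) → 25.5960
  f9: (p12, p4, p8) → 60.4815
  f10: (p13, p4, p11) → 29.7640
  f11: (p3, p13, p4) → 11.0420
  f12: (p3, p9, p11) → 51.7475
  f13: (p3, p13, p11) → 40.0767
  f14: (p2, p4, p6) → 28.2548
  f15: (p2, p3, p4) → 34.9652
  f16: (p2, p3, p9) → 17.6066
  f17: (p2, p10, p6) → 13.9030
  f18: (p2, p10, p9) → 23.2618
Σ area = 596.955

Euler characteristic 11−27+18 = 2 ✓


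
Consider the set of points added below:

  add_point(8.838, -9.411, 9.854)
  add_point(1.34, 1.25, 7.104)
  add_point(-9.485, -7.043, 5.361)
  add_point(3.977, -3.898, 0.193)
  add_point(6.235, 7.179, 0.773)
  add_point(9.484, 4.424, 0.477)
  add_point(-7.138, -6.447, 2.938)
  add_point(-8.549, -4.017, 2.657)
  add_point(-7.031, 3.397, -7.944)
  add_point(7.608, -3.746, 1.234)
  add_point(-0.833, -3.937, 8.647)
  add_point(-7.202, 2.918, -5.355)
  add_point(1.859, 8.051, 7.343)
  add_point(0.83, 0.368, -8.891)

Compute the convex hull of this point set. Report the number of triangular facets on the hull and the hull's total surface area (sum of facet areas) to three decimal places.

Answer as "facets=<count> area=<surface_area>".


facets=18 area=923.424

11 of the 14 inputs are extreme points: [0, 2, 4, 5, 6, 8, 9, 10, 11, 12, 13].

Per-facet area ½‖(b−a)×(c−a)‖:
  f1: (p12, p0, p5) → 90.5088
  f2: (p6, p0, p2) → 28.7206
  f3: (p6, p13, p0) → 138.9952
  f4: (p9, p0, p5) → 35.6865
  f5: (p9, p13, p5) → 52.2019
  f6: (p9, p13, p0) → 30.4313
  f7: (p10, p0, p2) → 41.5883
  f8: (p10, p12, p2) → 53.3520
  f9: (p10, p12, p0) → 65.9175
  f10: (p4, p13, p5) → 27.6808
  f11: (p4, p12, p5) → 14.1901
  f12: (p8, p4, p13) → 54.7353
  f13: (p8, p4, p12) → 64.7861
  f14: (p8, p6, p2) → 19.1804
  f15: (p8, p6, p13) → 61.4955
  f16: (p11, p8, p12) → 16.1568
  f17: (p11, p12, p2) → 117.2655
  f18: (p11, p8, p2) → 10.5318
Σ area = 923.424

Check V−E+F: 11 − 27 + 18 = 2.


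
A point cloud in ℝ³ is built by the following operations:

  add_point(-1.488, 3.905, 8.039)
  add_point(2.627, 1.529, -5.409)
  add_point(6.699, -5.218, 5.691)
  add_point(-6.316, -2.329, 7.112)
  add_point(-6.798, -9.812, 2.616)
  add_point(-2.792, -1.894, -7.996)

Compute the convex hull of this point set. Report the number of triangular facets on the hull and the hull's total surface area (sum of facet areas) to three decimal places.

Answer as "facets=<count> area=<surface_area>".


Hull vertices (6/6): indices [0, 1, 2, 3, 4, 5].

Per-facet area ½‖(b−a)×(c−a)‖:
  f1: (p5, p2, p4) → 96.6502
  f2: (p1, p0, p2) → 77.6673
  f3: (p1, p5, p2) → 44.9633
  f4: (p1, p5, p0) → 48.2012
  f5: (p3, p2, p4) → 57.5944
  f6: (p3, p0, p2) → 48.5728
  f7: (p3, p5, p4) → 60.0962
  f8: (p3, p5, p0) → 61.5407
Σ area = 495.286

Euler: V−E+F = 6−12+8 = 2.

facets=8 area=495.286


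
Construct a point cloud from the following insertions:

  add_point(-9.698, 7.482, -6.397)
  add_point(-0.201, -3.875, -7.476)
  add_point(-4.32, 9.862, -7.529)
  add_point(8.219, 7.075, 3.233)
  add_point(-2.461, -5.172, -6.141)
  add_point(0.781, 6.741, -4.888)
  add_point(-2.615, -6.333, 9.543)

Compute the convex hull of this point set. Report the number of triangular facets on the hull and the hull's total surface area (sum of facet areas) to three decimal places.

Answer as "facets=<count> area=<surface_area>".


facets=10 area=667.180

Hull vertices (7/7): indices [0, 1, 2, 3, 4, 5, 6].

Area of each hull facet:
  f1: (p6, p3, p0) → 175.4434
  f2: (p2, p3, p0) → 43.8994
  f3: (p1, p2, p0) → 42.6171
  f4: (p1, p6, p3) → 135.9028
  f5: (p4, p6, p0) → 114.3133
  f6: (p4, p1, p0) → 21.3421
  f7: (p4, p1, p6) → 20.0056
  f8: (p5, p2, p3) → 21.1141
  f9: (p5, p1, p3) → 58.2982
  f10: (p5, p1, p2) → 34.2438
Σ area = 667.180

Euler: V−E+F = 7−15+10 = 2.


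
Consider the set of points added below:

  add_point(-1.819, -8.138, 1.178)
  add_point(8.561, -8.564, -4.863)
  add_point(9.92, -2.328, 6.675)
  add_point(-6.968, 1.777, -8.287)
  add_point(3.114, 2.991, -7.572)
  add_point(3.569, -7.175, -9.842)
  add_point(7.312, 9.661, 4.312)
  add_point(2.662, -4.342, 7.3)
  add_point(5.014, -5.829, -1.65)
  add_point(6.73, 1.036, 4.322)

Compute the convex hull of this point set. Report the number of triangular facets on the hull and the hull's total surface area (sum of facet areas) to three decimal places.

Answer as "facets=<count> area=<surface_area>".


Extreme-point indices: [0, 1, 2, 3, 4, 5, 6, 7] — 8 of 10 on the boundary.

Per-facet area ½‖(b−a)×(c−a)‖:
  f1: (p7, p6, p3) → 138.6655
  f2: (p7, p6, p2) → 47.1001
  f3: (p4, p6, p3) → 66.3348
  f4: (p4, p5, p3) → 52.8621
  f5: (p1, p7, p2) → 49.2454
  f6: (p1, p6, p2) → 79.3903
  f7: (p1, p4, p6) → 92.4535
  f8: (p1, p4, p5) → 37.3756
  f9: (p0, p1, p5) → 41.7108
  f10: (p0, p1, p7) → 50.8207
  f11: (p0, p5, p3) → 79.1293
  f12: (p0, p7, p3) → 58.1990
Σ area = 793.287

Euler characteristic 8−18+12 = 2 ✓

facets=12 area=793.287


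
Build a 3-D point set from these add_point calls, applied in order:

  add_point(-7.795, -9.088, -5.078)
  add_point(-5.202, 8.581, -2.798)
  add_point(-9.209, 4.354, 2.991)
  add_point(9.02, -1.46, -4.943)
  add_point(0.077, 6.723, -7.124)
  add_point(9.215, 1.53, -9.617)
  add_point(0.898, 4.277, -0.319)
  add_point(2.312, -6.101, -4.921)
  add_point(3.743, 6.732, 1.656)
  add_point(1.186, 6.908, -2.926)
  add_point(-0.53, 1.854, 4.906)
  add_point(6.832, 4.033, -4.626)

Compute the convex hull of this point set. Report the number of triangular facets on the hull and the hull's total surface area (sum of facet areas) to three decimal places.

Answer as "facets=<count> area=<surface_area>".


facets=18 area=706.700

Hull vertices (11/12): indices [0, 1, 2, 3, 4, 5, 7, 8, 9, 10, 11].

Triangle areas on the boundary:
  f1: (p10, p0, p2) → 71.0580
  f2: (p8, p10, p2) → 32.1584
  f3: (p4, p0, p5) → 95.9993
  f4: (p3, p8, p10) → 42.6355
  f5: (p1, p8, p2) → 41.7106
  f6: (p1, p0, p2) → 64.5961
  f7: (p1, p4, p0) → 61.9993
  f8: (p11, p4, p5) → 22.7536
  f9: (p11, p4, p8) → 28.1624
  f10: (p11, p3, p5) → 14.7481
  f11: (p11, p3, p8) → 18.8266
  f12: (p7, p10, p0) → 68.2732
  f13: (p7, p3, p10) → 52.1112
  f14: (p7, p0, p5) → 38.0184
  f15: (p7, p3, p5) → 21.3146
  f16: (p9, p4, p8) → 2.9546
  f17: (p9, p1, p8) → 15.3708
  f18: (p9, p1, p4) → 14.0089
Σ area = 706.700

Euler characteristic 11−27+18 = 2 ✓


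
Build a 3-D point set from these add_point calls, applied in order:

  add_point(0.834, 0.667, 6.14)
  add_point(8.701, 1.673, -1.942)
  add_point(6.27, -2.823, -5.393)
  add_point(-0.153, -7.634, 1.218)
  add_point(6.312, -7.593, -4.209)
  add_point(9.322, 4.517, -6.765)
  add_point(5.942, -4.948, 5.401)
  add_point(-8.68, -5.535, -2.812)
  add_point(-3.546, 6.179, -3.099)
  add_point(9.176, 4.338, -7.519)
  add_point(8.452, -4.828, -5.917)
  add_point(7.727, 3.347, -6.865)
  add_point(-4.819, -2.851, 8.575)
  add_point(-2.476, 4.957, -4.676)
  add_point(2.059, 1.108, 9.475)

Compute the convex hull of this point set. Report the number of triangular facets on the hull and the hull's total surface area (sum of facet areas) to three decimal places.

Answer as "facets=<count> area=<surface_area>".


Points on the hull: [1, 3, 4, 5, 6, 7, 8, 9, 10, 12, 13, 14] (12 of 15).

Triangle areas on the boundary:
  f1: (p14, p8, p5) → 97.3909
  f2: (p13, p8, p7) → 13.8630
  f3: (p12, p8, p7) → 75.0595
  f4: (p12, p14, p8) → 56.6624
  f5: (p6, p12, p14) → 33.0122
  f6: (p9, p8, p5) → 5.2832
  f7: (p9, p13, p8) → 10.3158
  f8: (p9, p13, p7) → 64.9539
  f9: (p10, p6, p4) → 18.7654
  f10: (p10, p9, p5) → 3.6701
  f11: (p10, p4, p7) → 25.8303
  f12: (p10, p9, p7) → 80.4367
  f13: (p3, p12, p7) → 46.9416
  f14: (p3, p6, p12) → 38.3398
  f15: (p3, p4, p7) → 37.2539
  f16: (p3, p6, p4) → 32.1128
  f17: (p1, p10, p5) → 21.4730
  f18: (p1, p10, p6) → 38.4487
  f19: (p1, p14, p5) → 21.5098
  f20: (p1, p6, p14) → 42.4315
Σ area = 763.755

Euler characteristic 12−30+20 = 2 ✓

facets=20 area=763.755


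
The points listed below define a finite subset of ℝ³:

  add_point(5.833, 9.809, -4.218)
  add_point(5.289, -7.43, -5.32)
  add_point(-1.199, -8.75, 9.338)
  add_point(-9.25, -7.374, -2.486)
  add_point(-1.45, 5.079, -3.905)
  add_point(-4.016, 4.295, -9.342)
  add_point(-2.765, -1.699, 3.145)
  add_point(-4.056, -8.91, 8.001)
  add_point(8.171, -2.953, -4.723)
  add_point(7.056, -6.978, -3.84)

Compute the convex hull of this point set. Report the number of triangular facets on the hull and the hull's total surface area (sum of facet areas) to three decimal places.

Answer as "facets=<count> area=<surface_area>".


facets=16 area=754.483

Extreme-point indices: [0, 1, 2, 3, 4, 5, 6, 7, 8, 9] — 10 of 10 on the boundary.

Per-facet area ½‖(b−a)×(c−a)‖:
  f1: (p2, p0, p8) → 113.7725
  f2: (p5, p0, p8) → 76.5064
  f3: (p9, p2, p8) → 30.3368
  f4: (p6, p2, p0) → 51.8553
  f5: (p1, p5, p8) → 39.8574
  f6: (p1, p9, p8) → 4.8574
  f7: (p1, p5, p3) → 96.4373
  f8: (p1, p9, p2) → 18.2648
  f9: (p4, p5, p0) → 24.2259
  f10: (p4, p6, p0) → 36.8465
  f11: (p4, p5, p3) → 43.3715
  f12: (p4, p6, p3) → 50.6589
  f13: (p7, p6, p3) → 43.8858
  f14: (p7, p6, p2) → 13.8551
  f15: (p7, p1, p3) → 84.3546
  f16: (p7, p1, p2) → 25.3964
Σ area = 754.483

Euler characteristic 10−24+16 = 2 ✓


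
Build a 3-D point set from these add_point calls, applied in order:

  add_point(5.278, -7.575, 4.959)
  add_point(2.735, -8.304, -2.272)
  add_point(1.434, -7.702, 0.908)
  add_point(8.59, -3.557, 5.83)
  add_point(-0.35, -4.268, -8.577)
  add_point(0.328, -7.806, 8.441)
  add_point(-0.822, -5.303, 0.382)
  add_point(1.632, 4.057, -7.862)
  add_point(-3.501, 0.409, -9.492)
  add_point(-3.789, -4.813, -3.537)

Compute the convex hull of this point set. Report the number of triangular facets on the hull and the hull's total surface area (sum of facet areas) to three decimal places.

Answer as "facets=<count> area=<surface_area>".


Extreme-point indices: [0, 1, 3, 4, 5, 7, 8, 9] — 8 of 10 on the boundary.

Facet areas (half cross-product norm):
  f1: (p4, p1, p9) → 21.8752
  f2: (p4, p7, p3) → 70.8627
  f3: (p4, p1, p3) → 37.1805
  f4: (p5, p7, p3) → 82.5452
  f5: (p5, p1, p9) → 41.2083
  f6: (p8, p4, p9) → 17.4021
  f7: (p8, p4, p7) → 18.5791
  f8: (p8, p5, p9) → 28.6467
  f9: (p8, p5, p7) → 64.6634
  f10: (p0, p1, p3) → 18.3093
  f11: (p0, p5, p3) → 14.3018
  f12: (p0, p5, p1) → 22.4739
Σ area = 438.048

Euler characteristic 8−18+12 = 2 ✓

facets=12 area=438.048


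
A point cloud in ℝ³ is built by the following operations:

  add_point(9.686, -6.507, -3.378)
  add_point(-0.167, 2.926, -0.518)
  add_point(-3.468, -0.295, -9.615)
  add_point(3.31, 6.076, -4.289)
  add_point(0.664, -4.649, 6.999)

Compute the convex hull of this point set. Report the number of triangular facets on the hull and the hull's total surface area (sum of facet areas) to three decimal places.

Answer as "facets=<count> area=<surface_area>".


Hull vertices (5/5): indices [0, 1, 2, 3, 4].

Facet areas (half cross-product norm):
  f1: (p3, p0, p2) → 74.0404
  f2: (p4, p0, p2) → 104.8123
  f3: (p4, p3, p0) → 91.3311
  f4: (p1, p3, p2) → 30.0347
  f5: (p1, p4, p2) → 49.3348
  f6: (p1, p4, p3) → 20.7309
Σ area = 370.284

Euler characteristic 5−9+6 = 2 ✓

facets=6 area=370.284


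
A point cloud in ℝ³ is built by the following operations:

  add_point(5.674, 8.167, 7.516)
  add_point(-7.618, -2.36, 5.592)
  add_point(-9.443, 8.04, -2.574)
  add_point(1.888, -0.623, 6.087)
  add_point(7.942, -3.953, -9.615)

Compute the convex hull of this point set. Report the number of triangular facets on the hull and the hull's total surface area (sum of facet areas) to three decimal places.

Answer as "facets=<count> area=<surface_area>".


facets=6 area=627.847

Hull vertices (5/5): indices [0, 1, 2, 3, 4].

Area of each hull facet:
  f1: (p0, p4, p2) → 178.5662
  f2: (p1, p4, p2) → 140.1059
  f3: (p1, p0, p2) → 108.4572
  f4: (p3, p0, p4) → 81.7447
  f5: (p3, p1, p4) → 80.0284
  f6: (p3, p1, p0) → 38.9447
Σ area = 627.847

Euler: V−E+F = 5−9+6 = 2.


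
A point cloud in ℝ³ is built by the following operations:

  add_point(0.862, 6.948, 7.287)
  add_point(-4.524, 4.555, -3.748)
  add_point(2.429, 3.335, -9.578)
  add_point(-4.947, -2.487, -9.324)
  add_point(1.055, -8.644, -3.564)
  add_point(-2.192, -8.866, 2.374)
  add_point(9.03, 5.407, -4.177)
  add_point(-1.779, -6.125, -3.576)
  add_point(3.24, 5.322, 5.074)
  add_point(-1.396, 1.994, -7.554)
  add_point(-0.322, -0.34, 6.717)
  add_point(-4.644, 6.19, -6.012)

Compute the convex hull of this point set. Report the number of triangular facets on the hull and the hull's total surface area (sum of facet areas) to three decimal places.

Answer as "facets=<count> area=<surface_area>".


10 of the 12 inputs are extreme points: [0, 1, 2, 3, 4, 5, 6, 8, 10, 11].

Area of each hull facet:
  f1: (p11, p0, p6) → 86.3883
  f2: (p4, p5, p3) → 34.1051
  f3: (p4, p5, p6) → 52.2489
  f4: (p8, p0, p6) → 10.1096
  f5: (p1, p11, p0) → 13.7041
  f6: (p1, p5, p3) → 60.2250
  f7: (p1, p11, p3) → 12.5543
  f8: (p2, p4, p3) → 48.5191
  f9: (p2, p4, p6) → 59.1276
  f10: (p2, p11, p3) → 35.1274
  f11: (p2, p11, p6) → 35.3508
  f12: (p10, p1, p5) → 59.6480
  f13: (p10, p1, p0) → 43.8082
  f14: (p10, p8, p0) → 12.4267
  f15: (p10, p5, p6) → 74.7754
  f16: (p10, p8, p6) → 32.9140
Σ area = 671.032

Euler characteristic 10−24+16 = 2 ✓

facets=16 area=671.032


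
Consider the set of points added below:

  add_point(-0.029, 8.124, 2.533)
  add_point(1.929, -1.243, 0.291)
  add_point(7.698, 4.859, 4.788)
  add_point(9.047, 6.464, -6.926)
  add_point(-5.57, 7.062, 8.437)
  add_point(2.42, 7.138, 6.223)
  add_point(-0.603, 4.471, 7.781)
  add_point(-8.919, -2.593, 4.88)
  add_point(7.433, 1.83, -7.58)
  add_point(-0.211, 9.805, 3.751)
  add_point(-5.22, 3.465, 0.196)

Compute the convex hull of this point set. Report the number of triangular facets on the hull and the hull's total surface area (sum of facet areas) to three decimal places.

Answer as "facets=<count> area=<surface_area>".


facets=16 area=554.877

10 of the 11 inputs are extreme points: [1, 2, 3, 4, 5, 6, 7, 8, 9, 10].

Per-facet area ½‖(b−a)×(c−a)‖:
  f1: (p2, p9, p3) → 55.6465
  f2: (p10, p9, p3) → 63.7748
  f3: (p10, p4, p7) → 37.1768
  f4: (p10, p4, p9) → 30.7201
  f5: (p8, p2, p3) → 29.4392
  f6: (p8, p10, p7) → 51.8867
  f7: (p8, p10, p3) → 36.7784
  f8: (p6, p4, p7) → 30.0428
  f9: (p6, p2, p7) → 38.6150
  f10: (p5, p4, p9) → 16.9520
  f11: (p5, p2, p9) → 10.4619
  f12: (p5, p6, p4) → 11.3022
  f13: (p5, p6, p2) → 11.2815
  f14: (p1, p2, p7) → 50.5864
  f15: (p1, p8, p7) → 32.7811
  f16: (p1, p8, p2) → 47.4314
Σ area = 554.877

Check V−E+F: 10 − 24 + 16 = 2.


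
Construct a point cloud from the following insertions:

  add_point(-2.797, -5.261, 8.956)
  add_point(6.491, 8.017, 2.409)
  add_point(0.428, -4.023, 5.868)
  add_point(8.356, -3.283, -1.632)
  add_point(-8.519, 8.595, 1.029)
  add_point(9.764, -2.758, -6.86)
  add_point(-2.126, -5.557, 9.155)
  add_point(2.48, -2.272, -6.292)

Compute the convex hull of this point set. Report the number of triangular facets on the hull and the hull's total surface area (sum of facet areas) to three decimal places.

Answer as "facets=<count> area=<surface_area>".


facets=10 area=602.725

7 of the 8 inputs are extreme points: [0, 1, 3, 4, 5, 6, 7].

Per-facet area ½‖(b−a)×(c−a)‖:
  f1: (p1, p5, p4) → 107.9259
  f2: (p1, p0, p4) → 116.6643
  f3: (p1, p0, p6) → 6.6215
  f4: (p7, p5, p4) → 43.7925
  f5: (p7, p0, p4) → 122.4629
  f6: (p7, p6, p5) → 56.6800
  f7: (p7, p0, p6) → 6.2321
  f8: (p3, p6, p5) → 20.0820
  f9: (p3, p1, p5) → 31.8077
  f10: (p3, p1, p6) → 90.4564
Σ area = 602.725

Euler characteristic 7−15+10 = 2 ✓


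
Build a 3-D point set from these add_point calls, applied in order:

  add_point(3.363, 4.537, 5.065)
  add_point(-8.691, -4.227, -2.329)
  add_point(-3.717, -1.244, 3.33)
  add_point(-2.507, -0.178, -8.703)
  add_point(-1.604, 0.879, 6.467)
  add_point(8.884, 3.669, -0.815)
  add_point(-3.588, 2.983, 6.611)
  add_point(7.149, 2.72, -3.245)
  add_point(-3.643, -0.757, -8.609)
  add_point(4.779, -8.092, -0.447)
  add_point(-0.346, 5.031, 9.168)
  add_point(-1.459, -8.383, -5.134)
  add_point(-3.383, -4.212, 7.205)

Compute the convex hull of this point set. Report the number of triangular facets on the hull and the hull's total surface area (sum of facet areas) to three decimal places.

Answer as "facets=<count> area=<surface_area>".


Hull vertices (11/13): indices [0, 1, 3, 5, 6, 7, 8, 9, 10, 11, 12].

Facet areas (half cross-product norm):
  f1: (p12, p11, p1) → 47.6631
  f2: (p7, p3, p5) → 7.3555
  f3: (p7, p3, p11) → 51.5569
  f4: (p6, p3, p10) → 29.3441
  f5: (p6, p12, p1) → 39.2652
  f6: (p6, p12, p10) → 15.4155
  f7: (p0, p10, p5) → 0.5885
  f8: (p0, p3, p5) → 57.9532
  f9: (p0, p3, p10) → 39.4353
  f10: (p9, p12, p11) → 45.7032
  f11: (p9, p7, p5) → 17.4791
  f12: (p9, p7, p11) → 44.5065
  f13: (p9, p10, p5) → 84.1794
  f14: (p9, p12, p10) → 57.2988
  f15: (p8, p6, p1) → 55.0617
  f16: (p8, p6, p3) → 10.0110
  f17: (p8, p11, p1) → 33.1055
  f18: (p8, p3, p11) → 5.4195
Σ area = 641.342

Euler: V−E+F = 11−27+18 = 2.

facets=18 area=641.342


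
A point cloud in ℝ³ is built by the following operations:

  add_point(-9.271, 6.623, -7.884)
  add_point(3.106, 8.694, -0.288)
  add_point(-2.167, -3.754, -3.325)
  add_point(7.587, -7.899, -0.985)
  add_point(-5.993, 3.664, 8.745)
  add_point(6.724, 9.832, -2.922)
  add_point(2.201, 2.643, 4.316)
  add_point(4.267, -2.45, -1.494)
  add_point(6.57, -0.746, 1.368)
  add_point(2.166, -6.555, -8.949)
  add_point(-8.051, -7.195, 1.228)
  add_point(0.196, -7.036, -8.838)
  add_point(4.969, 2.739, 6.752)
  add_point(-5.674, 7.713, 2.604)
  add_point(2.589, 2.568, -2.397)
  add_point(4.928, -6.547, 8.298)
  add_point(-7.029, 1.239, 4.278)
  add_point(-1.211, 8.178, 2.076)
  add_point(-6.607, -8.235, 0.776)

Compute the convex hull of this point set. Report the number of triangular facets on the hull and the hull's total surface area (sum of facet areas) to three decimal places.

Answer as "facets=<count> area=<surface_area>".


facets=24 area=1077.366

Hull vertices (14/19): indices [0, 3, 4, 5, 8, 9, 10, 11, 12, 13, 15, 16, 17, 18].

Facet areas (half cross-product norm):
  f1: (p9, p5, p0) → 132.7900
  f2: (p9, p5, p3) → 84.0272
  f3: (p13, p5, p0) → 76.3296
  f4: (p13, p4, p0) → 28.5732
  f5: (p16, p4, p0) → 27.3627
  f6: (p16, p10, p0) → 60.8011
  f7: (p16, p10, p4) → 15.4753
  f8: (p15, p10, p4) → 88.8127
  f9: (p15, p12, p3) → 45.8852
  f10: (p15, p12, p4) → 52.5630
  f11: (p11, p9, p3) → 8.7544
  f12: (p11, p10, p0) → 99.5234
  f13: (p11, p9, p0) → 15.7673
  f14: (p17, p13, p5) → 9.2728
  f15: (p17, p13, p4) → 16.3071
  f16: (p17, p12, p5) → 44.3019
  f17: (p17, p12, p4) → 42.3604
  f18: (p8, p5, p3) → 28.4841
  f19: (p8, p12, p3) → 15.6863
  f20: (p8, p12, p5) → 37.1205
  f21: (p18, p15, p3) → 64.3876
  f22: (p18, p15, p10) → 11.3645
  f23: (p18, p11, p3) → 62.6774
  f24: (p18, p11, p10) → 8.7387
Σ area = 1077.366

Euler characteristic 14−36+24 = 2 ✓


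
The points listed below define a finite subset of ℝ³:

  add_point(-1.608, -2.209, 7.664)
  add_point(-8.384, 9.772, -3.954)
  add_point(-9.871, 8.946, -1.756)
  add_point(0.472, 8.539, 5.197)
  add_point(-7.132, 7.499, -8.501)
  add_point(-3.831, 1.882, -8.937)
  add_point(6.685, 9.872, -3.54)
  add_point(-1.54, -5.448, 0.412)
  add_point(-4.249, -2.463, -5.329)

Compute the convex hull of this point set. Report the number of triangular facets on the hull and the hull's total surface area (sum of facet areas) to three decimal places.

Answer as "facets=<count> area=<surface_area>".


Extreme-point indices: [0, 1, 2, 3, 4, 5, 6, 7, 8] — 9 of 9 on the boundary.

Area of each hull facet:
  f1: (p5, p7, p6) → 85.9376
  f2: (p0, p7, p2) → 64.7222
  f3: (p0, p7, p6) → 70.0780
  f4: (p4, p5, p6) → 46.1581
  f5: (p8, p7, p2) → 44.0477
  f6: (p8, p5, p7) → 11.3864
  f7: (p8, p4, p2) → 40.2451
  f8: (p8, p4, p5) → 15.0600
  f9: (p3, p0, p2) → 69.9658
  f10: (p3, p0, p6) → 55.4890
  f11: (p1, p4, p2) → 5.2952
  f12: (p1, p4, p6) → 38.5621
  f13: (p1, p3, p2) → 17.3279
  f14: (p1, p3, p6) → 67.8208
Σ area = 632.096

Check V−E+F: 9 − 21 + 14 = 2.

facets=14 area=632.096


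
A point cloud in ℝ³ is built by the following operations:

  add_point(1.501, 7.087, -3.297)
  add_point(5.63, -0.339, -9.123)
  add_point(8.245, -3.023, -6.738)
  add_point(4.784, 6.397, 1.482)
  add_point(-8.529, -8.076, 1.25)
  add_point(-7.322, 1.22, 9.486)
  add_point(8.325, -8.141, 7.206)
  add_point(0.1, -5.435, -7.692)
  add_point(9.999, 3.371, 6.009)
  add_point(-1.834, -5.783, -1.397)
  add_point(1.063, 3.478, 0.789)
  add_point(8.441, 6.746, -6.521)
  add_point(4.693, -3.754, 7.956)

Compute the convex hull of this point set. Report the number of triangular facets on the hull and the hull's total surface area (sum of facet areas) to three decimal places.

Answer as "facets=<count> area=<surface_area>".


facets=18 area=961.752

11 of the 13 inputs are extreme points: [0, 1, 2, 3, 4, 5, 6, 7, 8, 11, 12].

Per-facet area ½‖(b−a)×(c−a)‖:
  f1: (p5, p6, p4) → 106.0903
  f2: (p7, p6, p4) → 103.8106
  f3: (p12, p6, p8) → 25.5862
  f4: (p12, p5, p8) → 57.4475
  f5: (p12, p5, p6) → 17.4717
  f6: (p0, p7, p1) → 39.2901
  f7: (p0, p5, p4) → 101.6316
  f8: (p0, p7, p4) → 84.7151
  f9: (p2, p7, p6) → 63.4803
  f10: (p2, p7, p1) → 16.9502
  f11: (p2, p6, p8) → 78.2270
  f12: (p11, p0, p1) → 30.5385
  f13: (p11, p2, p8) → 62.0880
  f14: (p11, p2, p1) → 17.6783
  f15: (p3, p5, p8) → 57.8152
  f16: (p3, p0, p5) → 44.9724
  f17: (p3, p11, p8) → 31.9230
  f18: (p3, p11, p0) → 22.0365
Σ area = 961.752

Euler characteristic 11−27+18 = 2 ✓


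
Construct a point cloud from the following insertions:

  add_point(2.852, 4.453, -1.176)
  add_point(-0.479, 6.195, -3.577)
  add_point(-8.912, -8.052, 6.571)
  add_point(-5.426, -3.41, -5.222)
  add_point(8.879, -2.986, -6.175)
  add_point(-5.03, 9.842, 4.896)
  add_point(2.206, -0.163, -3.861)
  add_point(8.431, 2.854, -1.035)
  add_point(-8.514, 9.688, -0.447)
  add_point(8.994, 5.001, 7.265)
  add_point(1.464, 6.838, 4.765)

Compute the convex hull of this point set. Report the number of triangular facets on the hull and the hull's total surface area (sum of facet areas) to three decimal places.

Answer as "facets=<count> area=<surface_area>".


facets=12 area=860.081

Extreme-point indices: [1, 2, 3, 4, 5, 7, 8, 9] — 8 of 11 on the boundary.

Area of each hull facet:
  f1: (p5, p9, p2) → 136.9328
  f2: (p4, p9, p2) → 163.3752
  f3: (p3, p4, p2) → 88.8329
  f4: (p7, p4, p9) → 19.1263
  f5: (p8, p5, p2) → 58.5427
  f6: (p8, p3, p2) → 93.7929
  f7: (p1, p3, p4) → 69.2848
  f8: (p1, p8, p3) → 50.8357
  f9: (p1, p7, p4) → 38.0204
  f10: (p1, p7, p9) → 41.2381
  f11: (p1, p5, p9) → 70.9073
  f12: (p1, p8, p5) → 29.1916
Σ area = 860.081

Euler characteristic 8−18+12 = 2 ✓


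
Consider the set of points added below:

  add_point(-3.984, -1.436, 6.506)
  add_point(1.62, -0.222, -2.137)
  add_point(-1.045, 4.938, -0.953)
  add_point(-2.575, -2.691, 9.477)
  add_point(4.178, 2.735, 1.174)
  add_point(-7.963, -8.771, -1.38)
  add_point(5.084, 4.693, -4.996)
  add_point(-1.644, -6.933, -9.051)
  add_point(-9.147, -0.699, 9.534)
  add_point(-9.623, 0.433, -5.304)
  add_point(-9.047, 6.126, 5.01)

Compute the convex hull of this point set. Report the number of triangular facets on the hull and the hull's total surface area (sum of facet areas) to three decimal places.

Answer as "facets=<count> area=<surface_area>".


facets=12 area=715.999

Hull vertices (8/11): indices [3, 4, 5, 6, 7, 8, 9, 10].

Area of each hull facet:
  f1: (p8, p5, p9) → 67.0484
  f2: (p7, p6, p9) → 77.0663
  f3: (p7, p5, p9) → 47.8899
  f4: (p10, p6, p9) → 88.5160
  f5: (p10, p8, p9) → 48.1378
  f6: (p3, p8, p5) → 45.1593
  f7: (p3, p7, p5) → 65.8296
  f8: (p3, p10, p8) → 27.3943
  f9: (p4, p7, p6) → 45.8158
  f10: (p4, p3, p7) → 91.3031
  f11: (p4, p10, p6) → 44.0191
  f12: (p4, p3, p10) → 67.8194
Σ area = 715.999

Euler: V−E+F = 8−18+12 = 2.


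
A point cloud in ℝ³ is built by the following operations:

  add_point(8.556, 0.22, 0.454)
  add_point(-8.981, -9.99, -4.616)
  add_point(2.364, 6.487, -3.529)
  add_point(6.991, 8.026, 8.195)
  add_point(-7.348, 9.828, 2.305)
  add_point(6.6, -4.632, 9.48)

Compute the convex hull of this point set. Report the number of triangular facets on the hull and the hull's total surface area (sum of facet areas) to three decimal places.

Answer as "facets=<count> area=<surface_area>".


Hull vertices (6/6): indices [0, 1, 2, 3, 4, 5].

Per-facet area ½‖(b−a)×(c−a)‖:
  f1: (p5, p0, p1) → 107.4307
  f2: (p5, p4, p1) → 197.4275
  f3: (p3, p5, p0) → 55.2069
  f4: (p3, p5, p4) → 98.5494
  f5: (p2, p0, p1) → 95.7844
  f6: (p2, p4, p1) → 115.7806
  f7: (p2, p3, p0) → 51.8533
  f8: (p2, p3, p4) → 73.6153
Σ area = 795.648

Euler: V−E+F = 6−12+8 = 2.

facets=8 area=795.648
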